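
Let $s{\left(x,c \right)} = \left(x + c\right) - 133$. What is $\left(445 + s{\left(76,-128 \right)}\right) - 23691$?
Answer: $-23431$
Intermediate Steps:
$s{\left(x,c \right)} = -133 + c + x$ ($s{\left(x,c \right)} = \left(c + x\right) - 133 = -133 + c + x$)
$\left(445 + s{\left(76,-128 \right)}\right) - 23691 = \left(445 - 185\right) - 23691 = 260 - 23691 = -23431$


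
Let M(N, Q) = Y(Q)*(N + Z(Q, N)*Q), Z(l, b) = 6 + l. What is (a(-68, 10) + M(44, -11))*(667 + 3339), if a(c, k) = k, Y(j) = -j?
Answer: 4402594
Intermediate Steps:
M(N, Q) = -Q*(N + Q*(6 + Q)) (M(N, Q) = (-Q)*(N + (6 + Q)*Q) = (-Q)*(N + Q*(6 + Q)) = -Q*(N + Q*(6 + Q)))
(a(-68, 10) + M(44, -11))*(667 + 3339) = (10 - 1*(-11)*(44 - 11*(6 - 11)))*(667 + 3339) = (10 - 1*(-11)*(44 - 11*(-5)))*4006 = (10 - 1*(-11)*(44 + 55))*4006 = (10 - 1*(-11)*99)*4006 = (10 + 1089)*4006 = 1099*4006 = 4402594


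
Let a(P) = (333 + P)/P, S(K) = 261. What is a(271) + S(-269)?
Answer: 71335/271 ≈ 263.23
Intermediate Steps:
a(P) = (333 + P)/P
a(271) + S(-269) = (333 + 271)/271 + 261 = (1/271)*604 + 261 = 604/271 + 261 = 71335/271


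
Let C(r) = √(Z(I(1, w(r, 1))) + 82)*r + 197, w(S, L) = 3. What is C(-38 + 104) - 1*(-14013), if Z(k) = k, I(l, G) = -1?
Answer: 14804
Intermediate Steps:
C(r) = 197 + 9*r (C(r) = √(-1 + 82)*r + 197 = √81*r + 197 = 9*r + 197 = 197 + 9*r)
C(-38 + 104) - 1*(-14013) = (197 + 9*(-38 + 104)) - 1*(-14013) = (197 + 9*66) + 14013 = (197 + 594) + 14013 = 791 + 14013 = 14804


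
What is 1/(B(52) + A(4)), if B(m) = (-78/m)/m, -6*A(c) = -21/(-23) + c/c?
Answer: -7176/2495 ≈ -2.8762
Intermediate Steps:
A(c) = -22/69 (A(c) = -(-21/(-23) + c/c)/6 = -(-21*(-1/23) + 1)/6 = -(21/23 + 1)/6 = -1/6*44/23 = -22/69)
B(m) = -78/m**2
1/(B(52) + A(4)) = 1/(-78/52**2 - 22/69) = 1/(-78*1/2704 - 22/69) = 1/(-3/104 - 22/69) = 1/(-2495/7176) = -7176/2495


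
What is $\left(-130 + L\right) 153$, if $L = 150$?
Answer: $3060$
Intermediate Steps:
$\left(-130 + L\right) 153 = \left(-130 + 150\right) 153 = 20 \cdot 153 = 3060$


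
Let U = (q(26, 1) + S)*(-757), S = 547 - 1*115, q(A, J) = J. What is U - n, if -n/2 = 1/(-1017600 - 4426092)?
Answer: -892169403727/2721846 ≈ -3.2778e+5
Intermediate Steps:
S = 432 (S = 547 - 115 = 432)
U = -327781 (U = (1 + 432)*(-757) = 433*(-757) = -327781)
n = 1/2721846 (n = -2/(-1017600 - 4426092) = -2/(-5443692) = -2*(-1/5443692) = 1/2721846 ≈ 3.6740e-7)
U - n = -327781 - 1*1/2721846 = -327781 - 1/2721846 = -892169403727/2721846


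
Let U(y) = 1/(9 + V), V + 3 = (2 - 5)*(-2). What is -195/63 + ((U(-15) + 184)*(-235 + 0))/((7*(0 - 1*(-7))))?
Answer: -173645/196 ≈ -885.94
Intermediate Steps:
V = 3 (V = -3 + (2 - 5)*(-2) = -3 - 3*(-2) = -3 + 6 = 3)
U(y) = 1/12 (U(y) = 1/(9 + 3) = 1/12)
-195/63 + ((U(-15) + 184)*(-235 + 0))/((7*(0 - 1*(-7)))) = -195/63 + ((1/12 + 184)*(-235 + 0))/((7*(0 - 1*(-7)))) = -195*1/63 + ((2209/12)*(-235))/((7*(0 + 7))) = -65/21 - 519115/(12*(7*7)) = -65/21 - 519115/12/49 = -65/21 - 519115/12*1/49 = -65/21 - 519115/588 = -173645/196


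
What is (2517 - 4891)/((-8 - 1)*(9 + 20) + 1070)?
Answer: -2374/809 ≈ -2.9345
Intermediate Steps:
(2517 - 4891)/((-8 - 1)*(9 + 20) + 1070) = -2374/(-9*29 + 1070) = -2374/(-261 + 1070) = -2374/809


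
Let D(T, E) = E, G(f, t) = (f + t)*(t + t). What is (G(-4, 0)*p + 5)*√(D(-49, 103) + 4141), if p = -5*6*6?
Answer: 10*√1061 ≈ 325.73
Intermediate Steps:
G(f, t) = 2*t*(f + t) (G(f, t) = (f + t)*(2*t) = 2*t*(f + t))
p = -180 (p = -30*6 = -180)
(G(-4, 0)*p + 5)*√(D(-49, 103) + 4141) = ((2*0*(-4 + 0))*(-180) + 5)*√(103 + 4141) = ((2*0*(-4))*(-180) + 5)*√4244 = (0*(-180) + 5)*(2*√1061) = (0 + 5)*(2*√1061) = 5*(2*√1061) = 10*√1061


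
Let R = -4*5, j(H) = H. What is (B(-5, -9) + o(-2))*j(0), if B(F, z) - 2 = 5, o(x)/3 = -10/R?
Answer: 0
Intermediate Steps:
R = -20
o(x) = 3/2 (o(x) = 3*(-10/(-20)) = 3*(-10*(-1/20)) = 3*(½) = 3/2)
B(F, z) = 7 (B(F, z) = 2 + 5 = 7)
(B(-5, -9) + o(-2))*j(0) = (7 + 3/2)*0 = (17/2)*0 = 0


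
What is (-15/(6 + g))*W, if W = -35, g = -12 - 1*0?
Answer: -175/2 ≈ -87.500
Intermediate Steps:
g = -12 (g = -12 + 0 = -12)
(-15/(6 + g))*W = -15/(6 - 12)*(-35) = -15/(-6)*(-35) = -15*(-⅙)*(-35) = (5/2)*(-35) = -175/2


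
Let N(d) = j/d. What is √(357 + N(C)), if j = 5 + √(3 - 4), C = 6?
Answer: √(12882 + 6*I)/6 ≈ 18.916 + 0.0044053*I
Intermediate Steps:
j = 5 + I (j = 5 + √(-1) = 5 + I ≈ 5.0 + 1.0*I)
N(d) = (5 + I)/d
√(357 + N(C)) = √(357 + (5 + I)/6) = √(357 + (⅚ + I/6)) = √(2147/6 + I/6)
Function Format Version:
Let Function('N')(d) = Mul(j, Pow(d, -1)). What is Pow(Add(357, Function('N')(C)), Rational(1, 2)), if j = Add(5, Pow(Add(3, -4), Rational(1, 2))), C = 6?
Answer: Mul(Rational(1, 6), Pow(Add(12882, Mul(6, I)), Rational(1, 2))) ≈ Add(18.916, Mul(0.0044053, I))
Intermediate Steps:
j = Add(5, I) (j = Add(5, Pow(-1, Rational(1, 2))) = Add(5, I) ≈ Add(5.0000, Mul(1.0000, I)))
Function('N')(d) = Mul(Pow(d, -1), Add(5, I)) (Function('N')(d) = Mul(Add(5, I), Pow(d, -1)) = Mul(Pow(d, -1), Add(5, I)))
Pow(Add(357, Function('N')(C)), Rational(1, 2)) = Pow(Add(357, Mul(Pow(6, -1), Add(5, I))), Rational(1, 2)) = Pow(Add(357, Mul(Rational(1, 6), Add(5, I))), Rational(1, 2)) = Pow(Add(357, Add(Rational(5, 6), Mul(Rational(1, 6), I))), Rational(1, 2)) = Pow(Add(Rational(2147, 6), Mul(Rational(1, 6), I)), Rational(1, 2))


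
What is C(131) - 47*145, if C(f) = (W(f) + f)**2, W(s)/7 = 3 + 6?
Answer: 30821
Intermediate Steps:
W(s) = 63 (W(s) = 7*(3 + 6) = 7*9 = 63)
C(f) = (63 + f)**2
C(131) - 47*145 = (63 + 131)**2 - 47*145 = 194**2 - 6815 = 37636 - 6815 = 30821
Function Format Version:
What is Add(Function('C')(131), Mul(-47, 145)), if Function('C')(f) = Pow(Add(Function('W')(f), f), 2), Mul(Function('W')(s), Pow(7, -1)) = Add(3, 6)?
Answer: 30821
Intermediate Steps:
Function('W')(s) = 63 (Function('W')(s) = Mul(7, Add(3, 6)) = Mul(7, 9) = 63)
Function('C')(f) = Pow(Add(63, f), 2)
Add(Function('C')(131), Mul(-47, 145)) = Add(Pow(Add(63, 131), 2), Mul(-47, 145)) = Add(Pow(194, 2), -6815) = Add(37636, -6815) = 30821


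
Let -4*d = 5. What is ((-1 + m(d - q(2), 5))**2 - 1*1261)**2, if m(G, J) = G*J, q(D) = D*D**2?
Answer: 241647025/256 ≈ 9.4393e+5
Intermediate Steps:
d = -5/4 (d = -1/4*5 = -5/4 ≈ -1.2500)
q(D) = D**3
((-1 + m(d - q(2), 5))**2 - 1*1261)**2 = ((-1 + (-5/4 - 1*2**3)*5)**2 - 1*1261)**2 = ((-1 + (-5/4 - 1*8)*5)**2 - 1261)**2 = ((-1 + (-5/4 - 8)*5)**2 - 1261)**2 = ((-1 - 37/4*5)**2 - 1261)**2 = ((-1 - 185/4)**2 - 1261)**2 = ((-189/4)**2 - 1261)**2 = (35721/16 - 1261)**2 = (15545/16)**2 = 241647025/256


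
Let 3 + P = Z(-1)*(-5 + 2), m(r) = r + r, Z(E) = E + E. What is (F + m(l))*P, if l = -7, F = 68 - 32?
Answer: 66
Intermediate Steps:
F = 36
Z(E) = 2*E
m(r) = 2*r
P = 3 (P = -3 + (2*(-1))*(-5 + 2) = -3 - 2*(-3) = -3 + 6 = 3)
(F + m(l))*P = (36 + 2*(-7))*3 = (36 - 14)*3 = 22*3 = 66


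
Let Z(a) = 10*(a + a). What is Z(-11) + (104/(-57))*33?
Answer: -5324/19 ≈ -280.21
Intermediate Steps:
Z(a) = 20*a (Z(a) = 10*(2*a) = 20*a)
Z(-11) + (104/(-57))*33 = 20*(-11) + (104/(-57))*33 = -220 + (104*(-1/57))*33 = -220 - 104/57*33 = -220 - 1144/19 = -5324/19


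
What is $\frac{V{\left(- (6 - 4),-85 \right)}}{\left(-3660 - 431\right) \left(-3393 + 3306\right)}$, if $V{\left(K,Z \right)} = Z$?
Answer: $- \frac{85}{355917} \approx -0.00023882$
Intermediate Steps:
$\frac{V{\left(- (6 - 4),-85 \right)}}{\left(-3660 - 431\right) \left(-3393 + 3306\right)} = - \frac{85}{\left(-3660 - 431\right) \left(-3393 + 3306\right)} = - \frac{85}{\left(-4091\right) \left(-87\right)} = - \frac{85}{355917}$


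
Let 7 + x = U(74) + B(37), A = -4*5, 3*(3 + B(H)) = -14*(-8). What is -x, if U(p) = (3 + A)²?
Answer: -949/3 ≈ -316.33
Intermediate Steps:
B(H) = 103/3 (B(H) = -3 + (-14*(-8))/3 = -3 + (⅓)*112 = -3 + 112/3 = 103/3)
A = -20
U(p) = 289 (U(p) = (3 - 20)² = (-17)² = 289)
x = 949/3 (x = -7 + (289 + 103/3) = -7 + 970/3 = 949/3 ≈ 316.33)
-x = -1*949/3 = -949/3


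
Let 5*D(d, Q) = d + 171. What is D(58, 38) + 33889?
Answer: 169674/5 ≈ 33935.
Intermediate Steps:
D(d, Q) = 171/5 + d/5 (D(d, Q) = (d + 171)/5 = (171 + d)/5 = 171/5 + d/5)
D(58, 38) + 33889 = (171/5 + (⅕)*58) + 33889 = (171/5 + 58/5) + 33889 = 229/5 + 33889 = 169674/5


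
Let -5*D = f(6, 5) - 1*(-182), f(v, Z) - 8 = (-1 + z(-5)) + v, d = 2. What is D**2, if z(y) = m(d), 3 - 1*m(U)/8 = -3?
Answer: 59049/25 ≈ 2362.0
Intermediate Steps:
m(U) = 48 (m(U) = 24 - 8*(-3) = 24 + 24 = 48)
z(y) = 48
f(v, Z) = 55 + v (f(v, Z) = 8 + ((-1 + 48) + v) = 8 + (47 + v) = 55 + v)
D = -243/5 (D = -((55 + 6) - 1*(-182))/5 = -(61 + 182)/5 = -1/5*243 = -243/5 ≈ -48.600)
D**2 = (-243/5)**2 = 59049/25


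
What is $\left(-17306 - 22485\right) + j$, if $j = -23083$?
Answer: $-62874$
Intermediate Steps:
$\left(-17306 - 22485\right) + j = \left(-17306 - 22485\right) - 23083 = -39791 - 23083 = -62874$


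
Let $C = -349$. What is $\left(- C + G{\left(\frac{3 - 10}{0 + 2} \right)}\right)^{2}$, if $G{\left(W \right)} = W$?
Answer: $\frac{477481}{4} \approx 1.1937 \cdot 10^{5}$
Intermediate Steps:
$\left(- C + G{\left(\frac{3 - 10}{0 + 2} \right)}\right)^{2} = \left(\left(-1\right) \left(-349\right) + \frac{3 - 10}{0 + 2}\right)^{2} = \left(349 - \frac{7}{2}\right)^{2} = \left(\frac{691}{2}\right)^{2} = \frac{477481}{4}$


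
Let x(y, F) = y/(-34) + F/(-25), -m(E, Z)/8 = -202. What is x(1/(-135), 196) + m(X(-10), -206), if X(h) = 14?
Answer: 36907277/22950 ≈ 1608.2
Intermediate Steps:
m(E, Z) = 1616 (m(E, Z) = -8*(-202) = 1616)
x(y, F) = -F/25 - y/34 (x(y, F) = y*(-1/34) + F*(-1/25) = -y/34 - F/25 = -F/25 - y/34)
x(1/(-135), 196) + m(X(-10), -206) = (-1/25*196 - 1/34/(-135)) + 1616 = (-196/25 - 1/34*(-1/135)) + 1616 = (-196/25 + 1/4590) + 1616 = -179923/22950 + 1616 = 36907277/22950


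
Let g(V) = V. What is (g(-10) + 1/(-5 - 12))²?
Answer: 29241/289 ≈ 101.18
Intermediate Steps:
(g(-10) + 1/(-5 - 12))² = (-10 + 1/(-5 - 12))² = (-10 + 1/(-17))² = (-10 - 1/17)² = (-171/17)² = 29241/289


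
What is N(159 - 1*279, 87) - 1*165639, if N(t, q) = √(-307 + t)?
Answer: -165639 + I*√427 ≈ -1.6564e+5 + 20.664*I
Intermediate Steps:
N(159 - 1*279, 87) - 1*165639 = √(-307 + (159 - 1*279)) - 1*165639 = √(-307 + (159 - 279)) - 165639 = √(-307 - 120) - 165639 = √(-427) - 165639 = I*√427 - 165639 = -165639 + I*√427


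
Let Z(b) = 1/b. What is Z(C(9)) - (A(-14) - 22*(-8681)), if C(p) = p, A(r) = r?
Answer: -1718711/9 ≈ -1.9097e+5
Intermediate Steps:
Z(C(9)) - (A(-14) - 22*(-8681)) = 1/9 - (-14 - 22*(-8681)) = ⅑ - (-14 + 190982) = ⅑ - 1*190968 = ⅑ - 190968 = -1718711/9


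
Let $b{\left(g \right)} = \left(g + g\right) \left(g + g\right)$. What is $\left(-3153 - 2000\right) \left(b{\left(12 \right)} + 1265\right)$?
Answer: $-9486673$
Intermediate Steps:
$b{\left(g \right)} = 4 g^{2}$ ($b{\left(g \right)} = 2 g 2 g = 4 g^{2}$)
$\left(-3153 - 2000\right) \left(b{\left(12 \right)} + 1265\right) = \left(-3153 - 2000\right) \left(4 \cdot 12^{2} + 1265\right) = - 5153 \left(4 \cdot 144 + 1265\right) = - 5153 \left(576 + 1265\right) = \left(-5153\right) 1841 = -9486673$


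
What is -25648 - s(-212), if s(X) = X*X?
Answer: -70592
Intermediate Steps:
s(X) = X²
-25648 - s(-212) = -25648 - 1*(-212)² = -25648 - 1*44944 = -25648 - 44944 = -70592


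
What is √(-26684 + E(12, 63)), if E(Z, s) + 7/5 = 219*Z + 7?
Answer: 2*I*√150315/5 ≈ 155.08*I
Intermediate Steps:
E(Z, s) = 28/5 + 219*Z (E(Z, s) = -7/5 + (219*Z + 7) = -7/5 + (7 + 219*Z) = 28/5 + 219*Z)
√(-26684 + E(12, 63)) = √(-26684 + (28/5 + 219*12)) = √(-26684 + (28/5 + 2628)) = √(-26684 + 13168/5) = √(-120252/5) = 2*I*√150315/5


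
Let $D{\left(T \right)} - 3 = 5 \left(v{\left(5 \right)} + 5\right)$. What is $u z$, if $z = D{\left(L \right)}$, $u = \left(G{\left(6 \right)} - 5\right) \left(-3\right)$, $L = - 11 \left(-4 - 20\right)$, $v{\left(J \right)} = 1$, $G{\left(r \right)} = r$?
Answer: $-99$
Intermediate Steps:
$L = 264$ ($L = - 11 \left(-4 - 20\right) = \left(-11\right) \left(-24\right) = 264$)
$u = -3$ ($u = \left(6 - 5\right) \left(-3\right) = 1 \left(-3\right) = -3$)
$D{\left(T \right)} = 33$ ($D{\left(T \right)} = 3 + 5 \left(1 + 5\right) = 3 + 5 \cdot 6 = 3 + 30 = 33$)
$z = 33$
$u z = \left(-3\right) 33 = -99$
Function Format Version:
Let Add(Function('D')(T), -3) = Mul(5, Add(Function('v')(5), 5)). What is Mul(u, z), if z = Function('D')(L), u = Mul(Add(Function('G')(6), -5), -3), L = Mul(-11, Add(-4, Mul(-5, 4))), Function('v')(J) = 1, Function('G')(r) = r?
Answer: -99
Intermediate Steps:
L = 264 (L = Mul(-11, Add(-4, -20)) = Mul(-11, -24) = 264)
u = -3 (u = Mul(Add(6, -5), -3) = Mul(1, -3) = -3)
Function('D')(T) = 33 (Function('D')(T) = Add(3, Mul(5, Add(1, 5))) = Add(3, Mul(5, 6)) = Add(3, 30) = 33)
z = 33
Mul(u, z) = Mul(-3, 33) = -99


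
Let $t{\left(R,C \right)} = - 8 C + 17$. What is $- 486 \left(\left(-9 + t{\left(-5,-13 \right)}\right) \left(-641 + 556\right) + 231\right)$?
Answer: $4514454$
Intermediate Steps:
$t{\left(R,C \right)} = 17 - 8 C$
$- 486 \left(\left(-9 + t{\left(-5,-13 \right)}\right) \left(-641 + 556\right) + 231\right) = - 486 \left(\left(-9 + \left(17 - -104\right)\right) \left(-641 + 556\right) + 231\right) = - 486 \left(\left(-9 + \left(17 + 104\right)\right) \left(-85\right) + 231\right) = - 486 \left(\left(-9 + 121\right) \left(-85\right) + 231\right) = - 486 \left(112 \left(-85\right) + 231\right) = - 486 \left(-9520 + 231\right) = \left(-486\right) \left(-9289\right) = 4514454$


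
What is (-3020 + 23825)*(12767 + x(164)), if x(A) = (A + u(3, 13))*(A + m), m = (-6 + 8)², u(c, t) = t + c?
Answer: 894760635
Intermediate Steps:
u(c, t) = c + t
m = 4 (m = 2² = 4)
x(A) = (4 + A)*(16 + A) (x(A) = (A + (3 + 13))*(A + 4) = (A + 16)*(4 + A) = (16 + A)*(4 + A) = (4 + A)*(16 + A))
(-3020 + 23825)*(12767 + x(164)) = (-3020 + 23825)*(12767 + (64 + 164² + 20*164)) = 20805*(12767 + (64 + 26896 + 3280)) = 20805*(12767 + 30240) = 20805*43007 = 894760635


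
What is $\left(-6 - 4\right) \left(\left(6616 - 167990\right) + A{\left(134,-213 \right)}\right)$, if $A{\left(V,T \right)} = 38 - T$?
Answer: $1611230$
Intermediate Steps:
$\left(-6 - 4\right) \left(\left(6616 - 167990\right) + A{\left(134,-213 \right)}\right) = \left(-6 - 4\right) \left(\left(6616 - 167990\right) + \left(38 - -213\right)\right) = \left(-6 - 4\right) \left(-161374 + \left(38 + 213\right)\right) = - 10 \left(-161374 + 251\right) = \left(-10\right) \left(-161123\right) = 1611230$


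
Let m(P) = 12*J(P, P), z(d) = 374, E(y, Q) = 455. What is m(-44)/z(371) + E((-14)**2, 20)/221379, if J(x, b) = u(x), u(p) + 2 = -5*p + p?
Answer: 231204761/41397873 ≈ 5.5849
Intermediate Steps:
u(p) = -2 - 4*p (u(p) = -2 + (-5*p + p) = -2 - 4*p)
J(x, b) = -2 - 4*x
m(P) = -24 - 48*P (m(P) = 12*(-2 - 4*P) = -24 - 48*P)
m(-44)/z(371) + E((-14)**2, 20)/221379 = (-24 - 48*(-44))/374 + 455/221379 = (-24 + 2112)*(1/374) + 455*(1/221379) = 2088*(1/374) + 455/221379 = 1044/187 + 455/221379 = 231204761/41397873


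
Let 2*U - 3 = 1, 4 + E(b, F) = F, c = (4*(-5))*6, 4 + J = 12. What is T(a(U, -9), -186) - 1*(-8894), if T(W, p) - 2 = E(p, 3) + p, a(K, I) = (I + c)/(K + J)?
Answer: 8709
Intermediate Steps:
J = 8 (J = -4 + 12 = 8)
c = -120 (c = -20*6 = -120)
E(b, F) = -4 + F
U = 2 (U = 3/2 + (½)*1 = 3/2 + ½ = 2)
a(K, I) = (-120 + I)/(8 + K) (a(K, I) = (I - 120)/(K + 8) = (-120 + I)/(8 + K))
T(W, p) = 1 + p (T(W, p) = 2 + ((-4 + 3) + p) = 2 + (-1 + p) = 1 + p)
T(a(U, -9), -186) - 1*(-8894) = (1 - 186) - 1*(-8894) = -185 + 8894 = 8709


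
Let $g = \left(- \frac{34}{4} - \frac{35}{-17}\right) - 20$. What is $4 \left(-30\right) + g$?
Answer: $- \frac{4979}{34} \approx -146.44$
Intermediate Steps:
$g = - \frac{899}{34}$ ($g = \left(\left(-34\right) \frac{1}{4} - - \frac{35}{17}\right) - 20 = \left(- \frac{17}{2} + \frac{35}{17}\right) - 20 = - \frac{219}{34} - 20 = - \frac{899}{34} \approx -26.441$)
$4 \left(-30\right) + g = 4 \left(-30\right) - \frac{899}{34} = -120 - \frac{899}{34} = - \frac{4979}{34}$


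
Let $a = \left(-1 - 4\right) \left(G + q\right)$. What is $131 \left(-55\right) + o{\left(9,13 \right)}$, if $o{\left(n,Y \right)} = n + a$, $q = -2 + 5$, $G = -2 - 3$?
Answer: $-7186$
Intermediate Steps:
$G = -5$
$q = 3$
$a = 10$ ($a = \left(-1 - 4\right) \left(-5 + 3\right) = \left(-5\right) \left(-2\right) = 10$)
$o{\left(n,Y \right)} = 10 + n$ ($o{\left(n,Y \right)} = n + 10 = 10 + n$)
$131 \left(-55\right) + o{\left(9,13 \right)} = 131 \left(-55\right) + \left(10 + 9\right) = -7205 + 19 = -7186$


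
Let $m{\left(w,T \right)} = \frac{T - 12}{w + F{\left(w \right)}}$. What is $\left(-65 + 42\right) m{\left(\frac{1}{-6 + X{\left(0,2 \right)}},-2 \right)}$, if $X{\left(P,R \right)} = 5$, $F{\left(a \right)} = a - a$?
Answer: $-322$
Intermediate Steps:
$F{\left(a \right)} = 0$
$m{\left(w,T \right)} = \frac{-12 + T}{w}$ ($m{\left(w,T \right)} = \frac{T - 12}{w + 0} = \frac{-12 + T}{w}$)
$\left(-65 + 42\right) m{\left(\frac{1}{-6 + X{\left(0,2 \right)}},-2 \right)} = \left(-65 + 42\right) \frac{-12 - 2}{\frac{1}{-6 + 5}} = - 23 \frac{1}{\frac{1}{-1}} \left(-14\right) = - 23 \frac{1}{-1} \left(-14\right) = - 23 \left(\left(-1\right) \left(-14\right)\right) = \left(-23\right) 14 = -322$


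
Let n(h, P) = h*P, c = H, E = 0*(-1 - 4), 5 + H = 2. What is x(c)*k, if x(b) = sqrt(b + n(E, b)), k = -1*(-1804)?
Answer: 1804*I*sqrt(3) ≈ 3124.6*I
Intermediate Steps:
H = -3 (H = -5 + 2 = -3)
E = 0 (E = 0*(-5) = 0)
k = 1804
c = -3
n(h, P) = P*h
x(b) = sqrt(b) (x(b) = sqrt(b + b*0) = sqrt(b + 0) = sqrt(b))
x(c)*k = sqrt(-3)*1804 = (I*sqrt(3))*1804 = 1804*I*sqrt(3)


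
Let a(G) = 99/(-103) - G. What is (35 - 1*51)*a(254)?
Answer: 420176/103 ≈ 4079.4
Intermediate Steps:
a(G) = -99/103 - G (a(G) = 99*(-1/103) - G = -99/103 - G)
(35 - 1*51)*a(254) = (35 - 1*51)*(-99/103 - 1*254) = (35 - 51)*(-99/103 - 254) = -16*(-26261/103) = 420176/103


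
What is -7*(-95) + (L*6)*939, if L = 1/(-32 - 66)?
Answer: 29768/49 ≈ 607.51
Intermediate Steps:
L = -1/98 (L = 1/(-98) = -1/98 ≈ -0.010204)
-7*(-95) + (L*6)*939 = -7*(-95) - 1/98*6*939 = 665 - 3/49*939 = 665 - 2817/49 = 29768/49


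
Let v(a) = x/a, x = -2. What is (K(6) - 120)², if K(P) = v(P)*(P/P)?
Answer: 130321/9 ≈ 14480.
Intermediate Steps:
v(a) = -2/a
K(P) = -2/P (K(P) = (-2/P)*(P/P) = -2/P*1 = -2/P)
(K(6) - 120)² = (-2/6 - 120)² = (-2*⅙ - 120)² = (-⅓ - 120)² = (-361/3)² = 130321/9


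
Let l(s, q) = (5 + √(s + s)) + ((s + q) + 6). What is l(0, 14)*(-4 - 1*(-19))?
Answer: 375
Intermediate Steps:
l(s, q) = 11 + q + s + √2*√s (l(s, q) = (5 + √(2*s)) + ((q + s) + 6) = (5 + √2*√s) + (6 + q + s) = 11 + q + s + √2*√s)
l(0, 14)*(-4 - 1*(-19)) = (11 + 14 + 0 + √2*√0)*(-4 - 1*(-19)) = (11 + 14 + 0 + √2*0)*(-4 + 19) = (11 + 14 + 0 + 0)*15 = 25*15 = 375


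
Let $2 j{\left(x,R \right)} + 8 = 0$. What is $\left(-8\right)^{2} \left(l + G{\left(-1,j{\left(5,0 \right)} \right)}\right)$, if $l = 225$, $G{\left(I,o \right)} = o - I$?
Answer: $14208$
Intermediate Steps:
$j{\left(x,R \right)} = -4$ ($j{\left(x,R \right)} = -4 + \frac{1}{2} \cdot 0 = -4 + 0 = -4$)
$\left(-8\right)^{2} \left(l + G{\left(-1,j{\left(5,0 \right)} \right)}\right) = \left(-8\right)^{2} \left(225 - 3\right) = 64 \left(225 + \left(-4 + 1\right)\right) = 64 \left(225 - 3\right) = 64 \cdot 222 = 14208$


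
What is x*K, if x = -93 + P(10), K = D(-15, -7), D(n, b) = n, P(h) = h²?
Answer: -105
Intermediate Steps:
K = -15
x = 7 (x = -93 + 10² = -93 + 100 = 7)
x*K = 7*(-15) = -105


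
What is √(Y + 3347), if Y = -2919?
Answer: 2*√107 ≈ 20.688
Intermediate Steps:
√(Y + 3347) = √(-2919 + 3347) = √428 = 2*√107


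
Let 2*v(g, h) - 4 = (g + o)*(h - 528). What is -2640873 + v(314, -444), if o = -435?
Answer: -2582065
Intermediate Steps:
v(g, h) = 2 + (-528 + h)*(-435 + g)/2 (v(g, h) = 2 + ((g - 435)*(h - 528))/2 = 2 + ((-435 + g)*(-528 + h))/2 = 2 + ((-528 + h)*(-435 + g))/2 = 2 + (-528 + h)*(-435 + g)/2)
-2640873 + v(314, -444) = -2640873 + (114842 - 264*314 - 435/2*(-444) + (½)*314*(-444)) = -2640873 + (114842 - 82896 + 96570 - 69708) = -2640873 + 58808 = -2582065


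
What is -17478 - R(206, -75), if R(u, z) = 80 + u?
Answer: -17764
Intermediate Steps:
-17478 - R(206, -75) = -17478 - (80 + 206) = -17478 - 1*286 = -17478 - 286 = -17764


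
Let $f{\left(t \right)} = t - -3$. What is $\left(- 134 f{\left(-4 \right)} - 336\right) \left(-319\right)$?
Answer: $64438$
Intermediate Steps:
$f{\left(t \right)} = 3 + t$ ($f{\left(t \right)} = t + 3 = 3 + t$)
$\left(- 134 f{\left(-4 \right)} - 336\right) \left(-319\right) = \left(- 134 \left(3 - 4\right) - 336\right) \left(-319\right) = \left(\left(-134\right) \left(-1\right) - 336\right) \left(-319\right) = \left(134 - 336\right) \left(-319\right) = \left(-202\right) \left(-319\right) = 64438$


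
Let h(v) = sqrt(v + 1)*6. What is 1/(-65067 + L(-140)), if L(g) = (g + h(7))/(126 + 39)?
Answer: -1771472175/115265883077737 - 1980*sqrt(2)/115265883077737 ≈ -1.5369e-5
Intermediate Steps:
h(v) = 6*sqrt(1 + v) (h(v) = sqrt(1 + v)*6 = 6*sqrt(1 + v))
L(g) = g/165 + 4*sqrt(2)/55 (L(g) = (g + 6*sqrt(1 + 7))/(126 + 39) = (g + 6*sqrt(8))/165 = (g + 6*(2*sqrt(2)))*(1/165) = (g + 12*sqrt(2))*(1/165) = g/165 + 4*sqrt(2)/55)
1/(-65067 + L(-140)) = 1/(-65067 + ((1/165)*(-140) + 4*sqrt(2)/55)) = 1/(-65067 + (-28/33 + 4*sqrt(2)/55)) = 1/(-2147239/33 + 4*sqrt(2)/55)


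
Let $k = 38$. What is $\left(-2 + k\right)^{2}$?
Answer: $1296$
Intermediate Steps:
$\left(-2 + k\right)^{2} = \left(-2 + 38\right)^{2} = 36^{2} = 1296$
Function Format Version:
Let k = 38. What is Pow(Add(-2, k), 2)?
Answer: 1296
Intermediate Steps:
Pow(Add(-2, k), 2) = Pow(Add(-2, 38), 2) = Pow(36, 2) = 1296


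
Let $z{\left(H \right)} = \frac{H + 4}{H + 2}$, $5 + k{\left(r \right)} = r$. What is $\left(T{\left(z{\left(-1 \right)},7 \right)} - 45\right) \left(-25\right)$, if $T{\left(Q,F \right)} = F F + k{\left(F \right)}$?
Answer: $-150$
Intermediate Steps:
$k{\left(r \right)} = -5 + r$
$z{\left(H \right)} = \frac{4 + H}{2 + H}$
$T{\left(Q,F \right)} = -5 + F + F^{2}$ ($T{\left(Q,F \right)} = F F + \left(-5 + F\right) = F^{2} + \left(-5 + F\right) = -5 + F + F^{2}$)
$\left(T{\left(z{\left(-1 \right)},7 \right)} - 45\right) \left(-25\right) = \left(\left(-5 + 7 + 7^{2}\right) - 45\right) \left(-25\right) = \left(\left(-5 + 7 + 49\right) - 45\right) \left(-25\right) = \left(51 - 45\right) \left(-25\right) = 6 \left(-25\right) = -150$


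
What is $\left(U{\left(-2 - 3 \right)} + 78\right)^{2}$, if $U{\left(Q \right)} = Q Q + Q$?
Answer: $9604$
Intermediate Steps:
$U{\left(Q \right)} = Q + Q^{2}$ ($U{\left(Q \right)} = Q^{2} + Q = Q + Q^{2}$)
$\left(U{\left(-2 - 3 \right)} + 78\right)^{2} = \left(\left(-2 - 3\right) \left(1 - 5\right) + 78\right)^{2} = \left(- 5 \left(1 - 5\right) + 78\right)^{2} = \left(\left(-5\right) \left(-4\right) + 78\right)^{2} = \left(20 + 78\right)^{2} = 98^{2} = 9604$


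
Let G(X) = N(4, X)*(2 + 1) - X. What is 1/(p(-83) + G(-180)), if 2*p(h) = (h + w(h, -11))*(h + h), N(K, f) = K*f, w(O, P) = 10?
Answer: 1/4079 ≈ 0.00024516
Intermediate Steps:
p(h) = h*(10 + h) (p(h) = ((h + 10)*(h + h))/2 = ((10 + h)*(2*h))/2 = (2*h*(10 + h))/2 = h*(10 + h))
G(X) = 11*X (G(X) = (4*X)*(2 + 1) - X = (4*X)*3 - X = 12*X - X = 11*X)
1/(p(-83) + G(-180)) = 1/(-83*(10 - 83) + 11*(-180)) = 1/(-83*(-73) - 1980) = 1/(6059 - 1980) = 1/4079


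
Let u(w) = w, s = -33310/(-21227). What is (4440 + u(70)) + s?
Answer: 95767080/21227 ≈ 4511.6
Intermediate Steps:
s = 33310/21227 (s = -33310*(-1/21227) = 33310/21227 ≈ 1.5692)
(4440 + u(70)) + s = (4440 + 70) + 33310/21227 = 4510 + 33310/21227 = 95767080/21227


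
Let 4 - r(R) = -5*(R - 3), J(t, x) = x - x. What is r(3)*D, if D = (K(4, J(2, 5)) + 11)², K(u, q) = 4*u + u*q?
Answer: 2916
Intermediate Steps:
J(t, x) = 0
K(u, q) = 4*u + q*u
r(R) = -11 + 5*R (r(R) = 4 - (-5)*(R - 3) = 4 - (-5)*(-3 + R) = 4 - (15 - 5*R) = 4 + (-15 + 5*R) = -11 + 5*R)
D = 729 (D = (4*(4 + 0) + 11)² = (4*4 + 11)² = (16 + 11)² = 27² = 729)
r(3)*D = (-11 + 5*3)*729 = (-11 + 15)*729 = 4*729 = 2916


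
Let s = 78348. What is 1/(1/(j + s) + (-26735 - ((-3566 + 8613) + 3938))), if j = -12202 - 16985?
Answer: -49161/1756030919 ≈ -2.7996e-5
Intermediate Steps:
j = -29187
1/(1/(j + s) + (-26735 - ((-3566 + 8613) + 3938))) = 1/(1/(-29187 + 78348) + (-26735 - ((-3566 + 8613) + 3938))) = 1/(1/49161 + (-26735 - (5047 + 3938))) = 1/(1/49161 + (-26735 - 1*8985)) = 1/(1/49161 + (-26735 - 8985)) = 1/(1/49161 - 35720) = 1/(-1756030919/49161) = -49161/1756030919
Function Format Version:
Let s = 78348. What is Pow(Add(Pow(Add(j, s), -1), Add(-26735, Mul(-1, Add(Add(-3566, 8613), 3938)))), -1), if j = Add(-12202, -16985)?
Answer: Rational(-49161, 1756030919) ≈ -2.7996e-5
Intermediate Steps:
j = -29187
Pow(Add(Pow(Add(j, s), -1), Add(-26735, Mul(-1, Add(Add(-3566, 8613), 3938)))), -1) = Pow(Add(Pow(Add(-29187, 78348), -1), Add(-26735, Mul(-1, Add(Add(-3566, 8613), 3938)))), -1) = Pow(Add(Pow(49161, -1), Add(-26735, Mul(-1, Add(5047, 3938)))), -1) = Pow(Add(Rational(1, 49161), Add(-26735, Mul(-1, 8985))), -1) = Pow(Add(Rational(1, 49161), Add(-26735, -8985)), -1) = Pow(Add(Rational(1, 49161), -35720), -1) = Pow(Rational(-1756030919, 49161), -1) = Rational(-49161, 1756030919)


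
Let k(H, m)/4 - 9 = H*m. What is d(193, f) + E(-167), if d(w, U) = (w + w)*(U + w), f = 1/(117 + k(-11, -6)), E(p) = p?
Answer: 30996413/417 ≈ 74332.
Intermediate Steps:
k(H, m) = 36 + 4*H*m (k(H, m) = 36 + 4*(H*m) = 36 + 4*H*m)
f = 1/417 (f = 1/(117 + (36 + 4*(-11)*(-6))) = 1/(117 + (36 + 264)) = 1/(117 + 300) = 1/417 ≈ 0.0023981)
d(w, U) = 2*w*(U + w) (d(w, U) = (2*w)*(U + w) = 2*w*(U + w))
d(193, f) + E(-167) = 2*193*(1/417 + 193) - 167 = 2*193*(80482/417) - 167 = 31066052/417 - 167 = 30996413/417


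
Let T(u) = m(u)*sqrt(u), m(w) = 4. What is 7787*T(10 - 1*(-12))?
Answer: 31148*sqrt(22) ≈ 1.4610e+5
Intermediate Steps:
T(u) = 4*sqrt(u)
7787*T(10 - 1*(-12)) = 7787*(4*sqrt(10 - 1*(-12))) = 7787*(4*sqrt(10 + 12)) = 7787*(4*sqrt(22)) = 31148*sqrt(22)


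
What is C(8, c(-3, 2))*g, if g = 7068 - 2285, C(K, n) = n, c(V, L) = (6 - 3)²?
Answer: 43047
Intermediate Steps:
c(V, L) = 9 (c(V, L) = 3² = 9)
g = 4783
C(8, c(-3, 2))*g = 9*4783 = 43047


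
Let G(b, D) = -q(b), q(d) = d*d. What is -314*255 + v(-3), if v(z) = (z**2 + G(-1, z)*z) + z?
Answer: -80061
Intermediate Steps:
q(d) = d**2
G(b, D) = -b**2
v(z) = z**2 (v(z) = (z**2 + (-1*(-1)**2)*z) + z = (z**2 + (-1*1)*z) + z = (z**2 - z) + z = z**2)
-314*255 + v(-3) = -314*255 + (-3)**2 = -80070 + 9 = -80061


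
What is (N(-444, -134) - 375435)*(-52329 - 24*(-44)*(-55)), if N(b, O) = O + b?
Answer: 41515219317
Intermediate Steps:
(N(-444, -134) - 375435)*(-52329 - 24*(-44)*(-55)) = ((-134 - 444) - 375435)*(-52329 - 24*(-44)*(-55)) = (-578 - 375435)*(-52329 + 1056*(-55)) = -376013*(-52329 - 58080) = -376013*(-110409) = 41515219317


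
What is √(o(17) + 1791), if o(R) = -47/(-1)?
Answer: √1838 ≈ 42.872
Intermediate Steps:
o(R) = 47 (o(R) = -47*(-1) = 47)
√(o(17) + 1791) = √(47 + 1791) = √1838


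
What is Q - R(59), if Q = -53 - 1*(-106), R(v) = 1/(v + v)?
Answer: 6253/118 ≈ 52.992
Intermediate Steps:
R(v) = 1/(2*v)
Q = 53 (Q = -53 + 106 = 53)
Q - R(59) = 53 - 1/(2*59) = 53 - 1*1/118 = 53 - 1/118 = 6253/118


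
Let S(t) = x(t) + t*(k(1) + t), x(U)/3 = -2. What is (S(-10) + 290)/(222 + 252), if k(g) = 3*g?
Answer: 59/79 ≈ 0.74684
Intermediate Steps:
x(U) = -6 (x(U) = 3*(-2) = -6)
S(t) = -6 + t*(3 + t) (S(t) = -6 + t*(3*1 + t) = -6 + t*(3 + t))
(S(-10) + 290)/(222 + 252) = ((-6 + (-10)**2 + 3*(-10)) + 290)/(222 + 252) = ((-6 + 100 - 30) + 290)/474 = (64 + 290)*(1/474) = 354*(1/474) = 59/79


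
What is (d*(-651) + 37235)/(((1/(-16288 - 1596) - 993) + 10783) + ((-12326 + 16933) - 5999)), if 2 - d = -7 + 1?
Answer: 572770868/150189831 ≈ 3.8136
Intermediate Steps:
d = 8 (d = 2 - (-7 + 1) = 2 - 1*(-6) = 2 + 6 = 8)
(d*(-651) + 37235)/(((1/(-16288 - 1596) - 993) + 10783) + ((-12326 + 16933) - 5999)) = (8*(-651) + 37235)/(((1/(-16288 - 1596) - 993) + 10783) + ((-12326 + 16933) - 5999)) = (-5208 + 37235)/(((1/(-17884) - 993) + 10783) + (4607 - 5999)) = 32027/(((-1/17884 - 993) + 10783) - 1392) = 32027/((-17758813/17884 + 10783) - 1392) = 32027/(175084359/17884 - 1392) = 32027/(150189831/17884) = 32027*(17884/150189831) = 572770868/150189831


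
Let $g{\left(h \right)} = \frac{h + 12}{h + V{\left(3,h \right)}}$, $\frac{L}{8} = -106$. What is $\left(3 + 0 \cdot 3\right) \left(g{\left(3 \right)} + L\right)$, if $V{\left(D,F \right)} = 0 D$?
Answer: $-2529$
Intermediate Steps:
$L = -848$ ($L = 8 \left(-106\right) = -848$)
$V{\left(D,F \right)} = 0$
$g{\left(h \right)} = \frac{12 + h}{h}$ ($g{\left(h \right)} = \frac{h + 12}{h + 0} = \frac{12 + h}{h}$)
$\left(3 + 0 \cdot 3\right) \left(g{\left(3 \right)} + L\right) = \left(3 + 0 \cdot 3\right) \left(\frac{12 + 3}{3} - 848\right) = \left(3 + 0\right) \left(\frac{1}{3} \cdot 15 - 848\right) = 3 \left(5 - 848\right) = 3 \left(-843\right) = -2529$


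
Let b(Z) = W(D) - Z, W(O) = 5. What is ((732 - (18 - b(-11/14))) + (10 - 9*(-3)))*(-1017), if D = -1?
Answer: -10775115/14 ≈ -7.6965e+5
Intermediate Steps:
b(Z) = 5 - Z
((732 - (18 - b(-11/14))) + (10 - 9*(-3)))*(-1017) = ((732 - (18 - (5 - (-11)/14))) + (10 - 9*(-3)))*(-1017) = ((732 - (18 - (5 - (-11)/14))) + (10 + 27))*(-1017) = ((732 - (18 - (5 - 1*(-11/14)))) + 37)*(-1017) = ((732 - (18 - (5 + 11/14))) + 37)*(-1017) = ((732 - (18 - 1*81/14)) + 37)*(-1017) = ((732 - (18 - 81/14)) + 37)*(-1017) = ((732 - 1*171/14) + 37)*(-1017) = ((732 - 171/14) + 37)*(-1017) = (10077/14 + 37)*(-1017) = (10595/14)*(-1017) = -10775115/14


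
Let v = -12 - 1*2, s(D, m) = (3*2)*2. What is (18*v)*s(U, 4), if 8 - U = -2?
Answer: -3024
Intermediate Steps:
U = 10 (U = 8 - 1*(-2) = 8 + 2 = 10)
s(D, m) = 12 (s(D, m) = 6*2 = 12)
v = -14 (v = -12 - 2 = -14)
(18*v)*s(U, 4) = (18*(-14))*12 = -252*12 = -3024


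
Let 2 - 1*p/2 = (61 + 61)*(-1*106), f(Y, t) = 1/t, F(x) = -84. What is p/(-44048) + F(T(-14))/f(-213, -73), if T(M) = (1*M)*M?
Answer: 67519117/11012 ≈ 6131.4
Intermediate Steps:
T(M) = M² (T(M) = M*M = M²)
p = 25868 (p = 4 - 2*(61 + 61)*(-1*106) = 4 - 244*(-106) = 4 - 2*(-12932) = 4 + 25864 = 25868)
p/(-44048) + F(T(-14))/f(-213, -73) = 25868/(-44048) - 84/(1/(-73)) = 25868*(-1/44048) - 84/(-1/73) = -6467/11012 - 84*(-73) = -6467/11012 + 6132 = 67519117/11012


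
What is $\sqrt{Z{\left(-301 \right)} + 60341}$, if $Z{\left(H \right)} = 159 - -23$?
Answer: $\sqrt{60523} \approx 246.01$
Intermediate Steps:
$Z{\left(H \right)} = 182$ ($Z{\left(H \right)} = 159 + 23 = 182$)
$\sqrt{Z{\left(-301 \right)} + 60341} = \sqrt{182 + 60341} = \sqrt{60523}$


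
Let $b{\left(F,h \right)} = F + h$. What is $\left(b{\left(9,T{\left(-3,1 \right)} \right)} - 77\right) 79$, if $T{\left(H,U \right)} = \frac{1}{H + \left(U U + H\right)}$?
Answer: $- \frac{26939}{5} \approx -5387.8$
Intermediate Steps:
$T{\left(H,U \right)} = \frac{1}{U^{2} + 2 H}$ ($T{\left(H,U \right)} = \frac{1}{H + \left(U^{2} + H\right)} = \frac{1}{H + \left(H + U^{2}\right)} = \frac{1}{U^{2} + 2 H}$)
$\left(b{\left(9,T{\left(-3,1 \right)} \right)} - 77\right) 79 = \left(\left(9 + \frac{1}{1^{2} + 2 \left(-3\right)}\right) - 77\right) 79 = \left(\left(9 + \frac{1}{1 - 6}\right) - 77\right) 79 = \left(\left(9 + \frac{1}{-5}\right) - 77\right) 79 = \left(\left(9 - \frac{1}{5}\right) - 77\right) 79 = \left(\frac{44}{5} - 77\right) 79 = \left(- \frac{341}{5}\right) 79 = - \frac{26939}{5}$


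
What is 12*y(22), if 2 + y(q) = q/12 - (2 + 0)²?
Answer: -50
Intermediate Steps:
y(q) = -6 + q/12 (y(q) = -2 + (q/12 - (2 + 0)²) = -2 + (q*(1/12) - 1*2²) = -2 + (q/12 - 1*4) = -2 + (q/12 - 4) = -2 + (-4 + q/12) = -6 + q/12)
12*y(22) = 12*(-6 + (1/12)*22) = 12*(-6 + 11/6) = 12*(-25/6) = -50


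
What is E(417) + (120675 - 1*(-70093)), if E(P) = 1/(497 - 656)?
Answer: 30332111/159 ≈ 1.9077e+5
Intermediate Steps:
E(P) = -1/159 (E(P) = 1/(-159) = -1/159)
E(417) + (120675 - 1*(-70093)) = -1/159 + (120675 - 1*(-70093)) = -1/159 + (120675 + 70093) = -1/159 + 190768 = 30332111/159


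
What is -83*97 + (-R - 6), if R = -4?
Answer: -8053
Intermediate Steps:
-83*97 + (-R - 6) = -83*97 + (-1*(-4) - 6) = -8051 + (4 - 6) = -8051 - 2 = -8053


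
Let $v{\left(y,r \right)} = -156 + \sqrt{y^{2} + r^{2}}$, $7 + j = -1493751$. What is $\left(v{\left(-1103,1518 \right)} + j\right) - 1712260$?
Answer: $-3206174 + \sqrt{3520933} \approx -3.2043 \cdot 10^{6}$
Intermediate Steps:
$j = -1493758$ ($j = -7 - 1493751 = -1493758$)
$v{\left(y,r \right)} = -156 + \sqrt{r^{2} + y^{2}}$
$\left(v{\left(-1103,1518 \right)} + j\right) - 1712260 = \left(\left(-156 + \sqrt{1518^{2} + \left(-1103\right)^{2}}\right) - 1493758\right) - 1712260 = \left(\left(-156 + \sqrt{2304324 + 1216609}\right) - 1493758\right) - 1712260 = \left(\left(-156 + \sqrt{3520933}\right) - 1493758\right) - 1712260 = \left(-1493914 + \sqrt{3520933}\right) - 1712260 = -3206174 + \sqrt{3520933}$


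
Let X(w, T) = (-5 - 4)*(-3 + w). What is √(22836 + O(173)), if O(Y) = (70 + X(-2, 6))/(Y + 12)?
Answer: √31263335/37 ≈ 151.12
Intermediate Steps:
X(w, T) = 27 - 9*w (X(w, T) = -9*(-3 + w) = 27 - 9*w)
O(Y) = 115/(12 + Y) (O(Y) = (70 + (27 - 9*(-2)))/(Y + 12) = (70 + (27 + 18))/(12 + Y) = (70 + 45)/(12 + Y) = 115/(12 + Y))
√(22836 + O(173)) = √(22836 + 115/(12 + 173)) = √(22836 + 115/185) = √(22836 + 115*(1/185)) = √(22836 + 23/37) = √(844955/37) = √31263335/37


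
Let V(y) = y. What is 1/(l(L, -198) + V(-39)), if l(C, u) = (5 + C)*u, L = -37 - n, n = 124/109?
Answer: 109/710925 ≈ 0.00015332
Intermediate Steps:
n = 124/109 (n = 124*(1/109) = 124/109 ≈ 1.1376)
L = -4157/109 (L = -37 - 1*124/109 = -37 - 124/109 = -4157/109 ≈ -38.138)
l(C, u) = u*(5 + C)
1/(l(L, -198) + V(-39)) = 1/(-198*(5 - 4157/109) - 39) = 1/(-198*(-3612/109) - 39) = 1/(715176/109 - 39) = 1/(710925/109) = 109/710925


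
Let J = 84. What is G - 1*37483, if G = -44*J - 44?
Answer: -41223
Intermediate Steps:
G = -3740 (G = -44*84 - 44 = -3696 - 44 = -3740)
G - 1*37483 = -3740 - 1*37483 = -3740 - 37483 = -41223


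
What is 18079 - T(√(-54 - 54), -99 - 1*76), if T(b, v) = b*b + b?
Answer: 18187 - 6*I*√3 ≈ 18187.0 - 10.392*I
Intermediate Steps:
T(b, v) = b + b² (T(b, v) = b² + b = b + b²)
18079 - T(√(-54 - 54), -99 - 1*76) = 18079 - √(-54 - 54)*(1 + √(-54 - 54)) = 18079 - √(-108)*(1 + √(-108)) = 18079 - 6*I*√3*(1 + 6*I*√3)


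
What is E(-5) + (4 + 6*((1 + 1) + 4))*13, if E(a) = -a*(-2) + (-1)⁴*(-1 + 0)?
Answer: 509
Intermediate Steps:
E(a) = -1 + 2*a (E(a) = 2*a + 1*(-1) = 2*a - 1 = -1 + 2*a)
E(-5) + (4 + 6*((1 + 1) + 4))*13 = (-1 + 2*(-5)) + (4 + 6*((1 + 1) + 4))*13 = (-1 - 10) + (4 + 6*(2 + 4))*13 = -11 + (4 + 6*6)*13 = -11 + (4 + 36)*13 = -11 + 40*13 = -11 + 520 = 509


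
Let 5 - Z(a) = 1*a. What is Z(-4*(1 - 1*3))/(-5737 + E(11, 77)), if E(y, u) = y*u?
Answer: 1/1630 ≈ 0.00061350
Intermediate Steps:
E(y, u) = u*y
Z(a) = 5 - a
Z(-4*(1 - 1*3))/(-5737 + E(11, 77)) = (5 - (-4)*(1 - 1*3))/(-5737 + 77*11) = (5 - (-4)*(1 - 3))/(-5737 + 847) = (5 - (-4)*(-2))/(-4890) = -(5 - 1*8)/4890 = -(5 - 8)/4890 = -1/4890*(-3) = 1/1630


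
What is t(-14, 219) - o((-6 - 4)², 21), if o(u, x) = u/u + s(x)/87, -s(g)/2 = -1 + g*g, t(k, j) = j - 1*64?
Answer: 14278/87 ≈ 164.11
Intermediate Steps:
t(k, j) = -64 + j (t(k, j) = j - 64 = -64 + j)
s(g) = 2 - 2*g² (s(g) = -2*(-1 + g*g) = -2*(-1 + g²) = 2 - 2*g²)
o(u, x) = 89/87 - 2*x²/87 (o(u, x) = u/u + (2 - 2*x²)/87 = 1 + (2 - 2*x²)*(1/87) = 1 + (2/87 - 2*x²/87) = 89/87 - 2*x²/87)
t(-14, 219) - o((-6 - 4)², 21) = (-64 + 219) - (89/87 - 2/87*21²) = 155 - (89/87 - 2/87*441) = 155 - (89/87 - 294/29) = 155 - 1*(-793/87) = 155 + 793/87 = 14278/87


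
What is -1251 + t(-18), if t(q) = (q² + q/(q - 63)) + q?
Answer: -8503/9 ≈ -944.78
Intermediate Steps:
t(q) = q + q² + q/(-63 + q) (t(q) = (q² + q/(-63 + q)) + q = q + q² + q/(-63 + q))
-1251 + t(-18) = -1251 - 18*(-62 + (-18)² - 62*(-18))/(-63 - 18) = -1251 - 18*(-62 + 324 + 1116)/(-81) = -1251 - 18*(-1/81)*1378 = -1251 + 2756/9 = -8503/9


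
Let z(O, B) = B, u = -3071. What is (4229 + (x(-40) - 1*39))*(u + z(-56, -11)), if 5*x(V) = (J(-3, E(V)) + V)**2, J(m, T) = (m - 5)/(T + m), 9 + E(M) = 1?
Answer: -8387891068/605 ≈ -1.3864e+7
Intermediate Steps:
E(M) = -8 (E(M) = -9 + 1 = -8)
J(m, T) = (-5 + m)/(T + m)
x(V) = (8/11 + V)**2/5 (x(V) = ((-5 - 3)/(-8 - 3) + V)**2/5 = (-8/(-11) + V)**2/5 = (-1/11*(-8) + V)**2/5 = (8/11 + V)**2/5)
(4229 + (x(-40) - 1*39))*(u + z(-56, -11)) = (4229 + ((8 + 11*(-40))**2/605 - 1*39))*(-3071 - 11) = (4229 + ((8 - 440)**2/605 - 39))*(-3082) = (4229 + ((1/605)*(-432)**2 - 39))*(-3082) = (4229 + ((1/605)*186624 - 39))*(-3082) = (4229 + (186624/605 - 39))*(-3082) = (4229 + 163029/605)*(-3082) = (2721574/605)*(-3082) = -8387891068/605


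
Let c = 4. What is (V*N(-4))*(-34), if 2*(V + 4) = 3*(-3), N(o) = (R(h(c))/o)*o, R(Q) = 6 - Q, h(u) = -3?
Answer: 2601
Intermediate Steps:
N(o) = 9 (N(o) = ((6 - 1*(-3))/o)*o = ((6 + 3)/o)*o = (9/o)*o = 9)
V = -17/2 (V = -4 + (3*(-3))/2 = -4 + (½)*(-9) = -4 - 9/2 = -17/2 ≈ -8.5000)
(V*N(-4))*(-34) = -17/2*9*(-34) = -153/2*(-34) = 2601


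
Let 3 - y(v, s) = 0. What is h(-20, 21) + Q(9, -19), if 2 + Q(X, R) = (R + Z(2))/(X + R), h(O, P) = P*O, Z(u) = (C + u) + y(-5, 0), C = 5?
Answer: -4211/10 ≈ -421.10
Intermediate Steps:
y(v, s) = 3 (y(v, s) = 3 - 1*0 = 3 + 0 = 3)
Z(u) = 8 + u (Z(u) = (5 + u) + 3 = 8 + u)
h(O, P) = O*P
Q(X, R) = -2 + (10 + R)/(R + X) (Q(X, R) = -2 + (R + (8 + 2))/(X + R) = -2 + (R + 10)/(R + X) = -2 + (10 + R)/(R + X))
h(-20, 21) + Q(9, -19) = -20*21 + (10 - 1*(-19) - 2*9)/(-19 + 9) = -420 + (10 + 19 - 18)/(-10) = -420 - ⅒*11 = -420 - 11/10 = -4211/10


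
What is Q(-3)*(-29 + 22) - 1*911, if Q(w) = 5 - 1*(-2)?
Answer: -960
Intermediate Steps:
Q(w) = 7 (Q(w) = 5 + 2 = 7)
Q(-3)*(-29 + 22) - 1*911 = 7*(-29 + 22) - 1*911 = 7*(-7) - 911 = -49 - 911 = -960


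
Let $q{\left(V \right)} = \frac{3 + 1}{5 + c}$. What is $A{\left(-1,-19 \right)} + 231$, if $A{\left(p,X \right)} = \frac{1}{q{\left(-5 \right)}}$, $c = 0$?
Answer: $\frac{929}{4} \approx 232.25$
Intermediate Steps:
$q{\left(V \right)} = \frac{4}{5}$ ($q{\left(V \right)} = \frac{3 + 1}{5 + 0} = \frac{4}{5}$)
$A{\left(p,X \right)} = \frac{5}{4}$ ($A{\left(p,X \right)} = \frac{1}{\frac{4}{5}} = \frac{5}{4}$)
$A{\left(-1,-19 \right)} + 231 = \frac{5}{4} + 231 = \frac{929}{4}$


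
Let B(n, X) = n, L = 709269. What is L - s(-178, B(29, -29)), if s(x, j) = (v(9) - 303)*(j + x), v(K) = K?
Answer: 665463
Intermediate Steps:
s(x, j) = -294*j - 294*x (s(x, j) = (9 - 303)*(j + x) = -294*(j + x) = -294*j - 294*x)
L - s(-178, B(29, -29)) = 709269 - (-294*29 - 294*(-178)) = 709269 - (-8526 + 52332) = 709269 - 1*43806 = 709269 - 43806 = 665463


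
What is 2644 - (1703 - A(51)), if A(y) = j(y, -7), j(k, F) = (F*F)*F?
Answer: 598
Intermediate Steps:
j(k, F) = F³ (j(k, F) = F²*F = F³)
A(y) = -343 (A(y) = (-7)³ = -343)
2644 - (1703 - A(51)) = 2644 - (1703 - 1*(-343)) = 2644 - (1703 + 343) = 2644 - 1*2046 = 2644 - 2046 = 598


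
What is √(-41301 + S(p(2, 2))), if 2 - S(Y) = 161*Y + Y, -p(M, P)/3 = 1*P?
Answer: 7*I*√823 ≈ 200.82*I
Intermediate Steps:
p(M, P) = -3*P
S(Y) = 2 - 162*Y (S(Y) = 2 - (161*Y + Y) = 2 - 162*Y)
√(-41301 + S(p(2, 2))) = √(-41301 + (2 - (-486)*2)) = √(-41301 + (2 - 162*(-6))) = √(-41301 + (2 + 972)) = √(-41301 + 974) = √(-40327) = 7*I*√823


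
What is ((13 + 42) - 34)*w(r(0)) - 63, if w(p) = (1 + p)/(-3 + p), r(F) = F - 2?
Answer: -294/5 ≈ -58.800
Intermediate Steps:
r(F) = -2 + F
w(p) = (1 + p)/(-3 + p)
((13 + 42) - 34)*w(r(0)) - 63 = ((13 + 42) - 34)*((1 + (-2 + 0))/(-3 + (-2 + 0))) - 63 = (55 - 34)*((1 - 2)/(-3 - 2)) - 63 = 21*(-1/(-5)) - 63 = 21*(-1/5*(-1)) - 63 = 21*(1/5) - 63 = 21/5 - 63 = -294/5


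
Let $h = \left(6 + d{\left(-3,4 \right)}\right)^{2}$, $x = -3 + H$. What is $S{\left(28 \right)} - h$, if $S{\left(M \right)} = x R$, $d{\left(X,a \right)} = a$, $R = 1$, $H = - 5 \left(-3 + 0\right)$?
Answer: $-88$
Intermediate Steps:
$H = 15$ ($H = \left(-5\right) \left(-3\right) = 15$)
$x = 12$ ($x = -3 + 15 = 12$)
$S{\left(M \right)} = 12$ ($S{\left(M \right)} = 12 \cdot 1 = 12$)
$h = 100$ ($h = \left(6 + 4\right)^{2} = 10^{2} = 100$)
$S{\left(28 \right)} - h = 12 - 100 = -88$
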